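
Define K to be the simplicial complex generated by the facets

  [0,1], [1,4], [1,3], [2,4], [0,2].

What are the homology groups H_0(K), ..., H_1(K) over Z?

Order the vertices as 0 < 1 < 2 < 3 < 4. Listing each simplex with vertices in this order, K has dimension 1 with simplices:

  0-simplices (5): [0], [1], [2], [3], [4]
  1-simplices (5): [0,1], [0,2], [1,3], [1,4], [2,4]

so the chain groups are C_0 ≅ Z^5, C_1 ≅ Z^5.

The boundary map ∂_1: C_1 → C_0 maps an edge to its endpoints' difference, ∂[p,q] = q − p.
The 5×5 boundary matrix has rank 4 and Smith normal form diag(1,1,1,1).

Reading off H_k = ker ∂_k / im ∂_{k+1}:

  H_0: rank C_0 − rank ∂_1 = 5 − 4 = 1, and the invariant factors of ∂_1 are all 1, so H_0 ≅ Z.
  H_1: rank ker ∂_1 − rank ∂_2 = (5 − 4) − 0 = 1, and there is no ∂_2, so H_1 ≅ Z.

As a check, the Euler characteristic is 5 − 5 = 0, which agrees with 1 − 1 = 0.

H_0 ≅ Z,  H_1 ≅ Z.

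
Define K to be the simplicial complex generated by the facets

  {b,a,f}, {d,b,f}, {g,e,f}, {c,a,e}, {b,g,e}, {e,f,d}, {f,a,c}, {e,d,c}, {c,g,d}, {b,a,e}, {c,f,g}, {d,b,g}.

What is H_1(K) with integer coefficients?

Fix the vertex order a < b < c < d < e < f < g and write every simplex with vertices in increasing order. Then dim K = 2 and the simplices of K are:

  0-simplices (7): a, b, c, d, e, f, g
  1-simplices (18): ab, ac, ae, af, bd, be, bf, bg, cd, ce, cf, cg, de, df, dg, ef, eg, fg
  2-simplices (12): abe, abf, ace, acf, bdf, bdg, beg, cde, cdg, cfg, def, efg

Hence C_0 ≅ Z^7, C_1 ≅ Z^18, C_2 ≅ Z^12.

The boundary map ∂_1: C_1 → C_0 sends each edge [p,q] (with p < q) to q − p. For instance
  ∂de = e − d.
This gives a 7×18 integer matrix of rank 6; reducing to Smith normal form yields diagonal entries (1,1,1,1,1,1).

∂_2: C_2 → C_1 acts by ∂[p,q,r] = [q,r] − [p,r] + [p,q]. For instance
  ∂acf = cf − af + ac,
  ∂cfg = fg − cg + cf.
This gives a 18×12 integer matrix of rank 12; reducing to Smith normal form yields diagonal entries (1,1,1,1,1,1,1,1,1,1,1,2).

Now H_k = ker ∂_k / im ∂_{k+1}, so:

  H_1: rank ker ∂_1 − rank ∂_2 = (18 − 6) − 12 = 0, and ∂_2 has invariant factor 2 > 1, so H_1 ≅ Z/2Z.

(K is a triangulation of the real projective plane RP^2.)

H_1 ≅ Z/2Z.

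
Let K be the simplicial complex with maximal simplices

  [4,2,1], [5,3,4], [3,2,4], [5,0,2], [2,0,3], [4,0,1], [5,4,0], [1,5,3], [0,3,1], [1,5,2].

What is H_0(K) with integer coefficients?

Fix the vertex order 0 < 1 < 2 < 3 < 4 < 5 and write every simplex with vertices in increasing order. Then dim K = 2 and the simplices of K are:

  0-simplices (6): [0], [1], [2], [3], [4], [5]
  1-simplices (15): [0,1], [0,2], [0,3], [0,4], [0,5], [1,2], [1,3], [1,4], [1,5], [2,3], [2,4], [2,5], [3,4], [3,5], [4,5]
  2-simplices (10): [0,1,3], [0,1,4], [0,2,3], [0,2,5], [0,4,5], [1,2,4], [1,2,5], [1,3,5], [2,3,4], [3,4,5]

so the chain groups are C_0 ≅ Z^6, C_1 ≅ Z^15, C_2 ≅ Z^10.

The boundary map ∂_1: C_1 → C_0 sends each edge [p,q] (with p < q) to q − p. For instance
  ∂[0,1] = [1] − [0].
The 6×15 boundary matrix has rank 5 and Smith normal form diag(1,1,1,1,1).

Boundary ∂_2: C_2 → C_1 sends each 2-simplex [p,q,r] to [q,r] − [p,r] + [p,q]. For instance
  ∂[0,2,5] = [2,5] − [0,5] + [0,2],
  ∂[2,3,4] = [3,4] − [2,4] + [2,3].
This gives a 15×10 integer matrix of rank 10; reducing to Smith normal form yields diagonal entries (1,1,1,1,1,1,1,1,1,2).

Now H_k = ker ∂_k / im ∂_{k+1}, so:

  H_0: rank C_0 − rank ∂_1 = 6 − 5 = 1, and the invariant factors of ∂_1 are all 1, so H_0 = Z.

(K is a triangulation of the real projective plane RP^2.)

H_0 ≅ Z.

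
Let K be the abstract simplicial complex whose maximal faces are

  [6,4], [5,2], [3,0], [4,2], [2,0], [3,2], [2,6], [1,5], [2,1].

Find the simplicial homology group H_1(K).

H_1 = Z^3.

Fix the vertex order 0 < 1 < 2 < 3 < 4 < 5 < 6 and write every simplex with vertices in increasing order. Then dim K = 1 and the simplices of K are:

  0-simplices (7): [0], [1], [2], [3], [4], [5], [6]
  1-simplices (9): [0,2], [0,3], [1,2], [1,5], [2,3], [2,4], [2,5], [2,6], [4,6]

Hence C_0 ≅ Z^7, C_1 ≅ Z^9.

Boundary ∂_1: C_1 → C_0 is given by ∂[p,q] = [q] − [p]. For instance
  ∂[2,4] = [4] − [2].
This gives a 7×9 integer matrix of rank 6; reducing to Smith normal form yields diagonal entries (1,1,1,1,1,1).

From H_k ≅ ker(∂_k) / im(∂_{k+1}) we obtain:

  H_1: rank ker ∂_1 − rank ∂_2 = (9 − 6) − 0 = 3, and there is no ∂_2, so H_1 ≅ Z^3.

(K is a triangulation of a wedge of 3 circles.)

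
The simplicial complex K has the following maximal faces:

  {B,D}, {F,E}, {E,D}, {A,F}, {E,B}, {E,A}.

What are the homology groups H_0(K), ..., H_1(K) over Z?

We work with the vertex ordering A < B < D < E < F. The simplices of K, each written with vertices in increasing order, are:

  0-simplices (5): A, B, D, E, F
  1-simplices (6): AE, AF, BD, BE, DE, EF

Hence C_0 ≅ Z^5, C_1 ≅ Z^6.

The boundary map ∂_1: C_1 → C_0 is given by ∂[p,q] = [q] − [p]. For instance
  ∂BD = D − B.
The 5×6 boundary matrix has rank 4 and Smith normal form diag(1,1,1,1).

Computing H_k = (kernel of ∂_k) / (image of ∂_{k+1}):

  H_0: rank C_0 − rank ∂_1 = 5 − 4 = 1, and the invariant factors of ∂_1 are all 1, so H_0 ≅ Z.
  H_1: rank ker ∂_1 − rank ∂_2 = (6 − 4) − 0 = 2, and there is no ∂_2, so H_1 ≅ Z^2.

As a check, the Euler characteristic is 5 − 6 = -1, which agrees with 1 − 2 = -1.

H_0 ≅ Z,  H_1 ≅ Z^2.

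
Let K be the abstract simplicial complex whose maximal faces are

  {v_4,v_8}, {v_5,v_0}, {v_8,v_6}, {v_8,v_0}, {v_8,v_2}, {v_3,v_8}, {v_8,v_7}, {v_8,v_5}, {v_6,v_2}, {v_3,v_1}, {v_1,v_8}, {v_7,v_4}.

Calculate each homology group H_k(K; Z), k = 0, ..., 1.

H_0 ≅ Z,  H_1 ≅ Z^4.

We work with the vertex ordering v_0 < v_1 < v_2 < v_3 < v_4 < v_5 < v_6 < v_7 < v_8. The simplices of K, each written with vertices in increasing order, are:

  0-simplices (9): [v_0], [v_1], [v_2], [v_3], [v_4], [v_5], [v_6], [v_7], [v_8]
  1-simplices (12): [v_0,v_5], [v_0,v_8], [v_1,v_3], [v_1,v_8], [v_2,v_6], [v_2,v_8], [v_3,v_8], [v_4,v_7], [v_4,v_8], [v_5,v_8], [v_6,v_8], [v_7,v_8]

so the chain groups are C_0 ≅ Z^9, C_1 ≅ Z^12.

The boundary map ∂_1: C_1 → C_0 is given by ∂[p,q] = [q] − [p]. For instance
  ∂[v_0,v_8] = [v_8] − [v_0].
As a 9×12 matrix over Z this has rank 8, with invariant factors (1,1,1,1,1,1,1,1).

Now H_k = ker ∂_k / im ∂_{k+1}, so:

  H_0: rank C_0 − rank ∂_1 = 9 − 8 = 1, and the invariant factors of ∂_1 are all 1, so H_0 = Z.
  H_1: rank ker ∂_1 − rank ∂_2 = (12 − 8) − 0 = 4, and there is no ∂_2, so H_1 = Z^4.

As a check, the Euler characteristic is 9 − 12 = -3, which agrees with 1 − 4 = -3.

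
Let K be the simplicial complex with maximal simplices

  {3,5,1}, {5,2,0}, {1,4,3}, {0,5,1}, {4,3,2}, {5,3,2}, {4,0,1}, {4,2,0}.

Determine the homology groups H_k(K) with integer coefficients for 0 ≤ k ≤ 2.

H_0 ≅ Z,  H_1 = 0,  H_2 ≅ Z.

Order the vertices as 0 < 1 < 2 < 3 < 4 < 5. Listing each simplex with vertices in this order, K has dimension 2 with simplices:

  0-simplices (6): [0], [1], [2], [3], [4], [5]
  1-simplices (12): [0,1], [0,2], [0,4], [0,5], [1,3], [1,4], [1,5], [2,3], [2,4], [2,5], [3,4], [3,5]
  2-simplices (8): [0,1,4], [0,1,5], [0,2,4], [0,2,5], [1,3,4], [1,3,5], [2,3,4], [2,3,5]

so the chain groups are C_0 ≅ Z^6, C_1 ≅ Z^12, C_2 ≅ Z^8.

∂_1: C_1 → C_0 maps an edge to its endpoints' difference, ∂[p,q] = q − p. For instance
  ∂[1,4] = [4] − [1].
The 6×12 boundary matrix has rank 5 and Smith normal form diag(1,1,1,1,1).

∂_2: C_2 → C_1 maps a triangle to the signed sum of its edges. For instance
  ∂[0,1,4] = [1,4] − [0,4] + [0,1],
  ∂[0,2,4] = [2,4] − [0,4] + [0,2].
The resulting 12×8 matrix has rank 7, and its Smith normal form has invariant factors (1,1,1,1,1,1,1).

Now H_k = ker ∂_k / im ∂_{k+1}, so:

  H_0: rank C_0 − rank ∂_1 = 6 − 5 = 1, and the invariant factors of ∂_1 are all 1, so H_0 ≅ Z.
  H_1: rank ker ∂_1 − rank ∂_2 = (12 − 5) − 7 = 0, and the invariant factors of ∂_2 are all 1, so H_1 ≅ 0.
  H_2: rank ker ∂_2 − rank ∂_3 = (8 − 7) − 0 = 1, and there is no ∂_3, so H_2 ≅ Z.

(K is a triangulation of the 2-sphere S^2.)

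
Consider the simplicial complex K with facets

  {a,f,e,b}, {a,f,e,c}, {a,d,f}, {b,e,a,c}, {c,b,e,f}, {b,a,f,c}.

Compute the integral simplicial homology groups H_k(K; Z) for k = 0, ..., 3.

H_0 ≅ Z,  H_1 = 0,  H_2 = 0,  H_3 ≅ Z.

K has 6 vertices, 12 edges, 11 triangles, 5 3-simplices.
rank ∂_0 = 0, rank ∂_1 = 5 ⇒ b_0 = 6 − 0 − 5 = 1; all invariant factors of ∂_1 are 1 so no torsion. So H_0 ≅ Z.
rank ∂_1 = 5, rank ∂_2 = 7 ⇒ b_1 = 12 − 5 − 7 = 0; all invariant factors of ∂_2 are 1 so no torsion. So H_1 ≅ 0.
rank ∂_2 = 7, rank ∂_3 = 4 ⇒ b_2 = 11 − 7 − 4 = 0; all invariant factors of ∂_3 are 1 so no torsion. So H_2 ≅ 0.
rank ∂_3 = 4, rank ∂_4 = 0 ⇒ b_3 = 5 − 4 − 0 = 1. So H_3 ≅ Z.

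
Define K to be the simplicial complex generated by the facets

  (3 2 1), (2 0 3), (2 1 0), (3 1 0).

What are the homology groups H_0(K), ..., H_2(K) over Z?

H_0 = Z,  H_1 = 0,  H_2 = Z.

K has 4 vertices, 6 edges, 4 triangles.
rank ∂_0 = 0, rank ∂_1 = 3 ⇒ b_0 = 4 − 0 − 3 = 1; all invariant factors of ∂_1 are 1 so no torsion. So H_0 = Z.
rank ∂_1 = 3, rank ∂_2 = 3 ⇒ b_1 = 6 − 3 − 3 = 0; all invariant factors of ∂_2 are 1 so no torsion. So H_1 = 0.
rank ∂_2 = 3, rank ∂_3 = 0 ⇒ b_2 = 4 − 3 − 0 = 1. So H_2 = Z.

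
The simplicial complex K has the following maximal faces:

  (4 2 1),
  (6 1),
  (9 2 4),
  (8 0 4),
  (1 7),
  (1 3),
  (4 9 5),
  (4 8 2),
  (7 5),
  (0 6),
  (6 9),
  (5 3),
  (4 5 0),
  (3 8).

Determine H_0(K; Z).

H_0 = Z.

We work with the vertex ordering 0 < 1 < 2 < 3 < 4 < 5 < 6 < 7 < 8 < 9. The simplices of K, each written with vertices in increasing order, are:

  0-simplices (10): [0], [1], [2], [3], [4], [5], [6], [7], [8], [9]
  1-simplices (20): [0,4], [0,5], [0,6], [0,8], [1,2], [1,3], [1,4], [1,6], [1,7], [2,4], [2,8], [2,9], [3,5], [3,8], [4,5], [4,8], [4,9], [5,7], [5,9], [6,9]
  2-simplices (6): [0,4,5], [0,4,8], [1,2,4], [2,4,8], [2,4,9], [4,5,9]

Hence C_0 ≅ Z^10, C_1 ≅ Z^20, C_2 ≅ Z^6.

Boundary ∂_1: C_1 → C_0 sends each edge [p,q] (with p < q) to q − p. For instance
  ∂[1,2] = [2] − [1].
As a 10×20 matrix over Z this has rank 9, with invariant factors (1,1,1,1,1,1,1,1,1).

The boundary map ∂_2: C_2 → C_1 acts by ∂[p,q,r] = [q,r] − [p,r] + [p,q]. For instance
  ∂[0,4,5] = [4,5] − [0,5] + [0,4],
  ∂[1,2,4] = [2,4] − [1,4] + [1,2].
The 20×6 boundary matrix has rank 6 and Smith normal form diag(1,1,1,1,1,1).

From H_k ≅ ker(∂_k) / im(∂_{k+1}) we obtain:

  H_0: rank C_0 − rank ∂_1 = 10 − 9 = 1, and the invariant factors of ∂_1 are all 1, so H_0 = Z.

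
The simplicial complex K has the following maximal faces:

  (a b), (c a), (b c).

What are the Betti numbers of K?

b_0 = 1, b_1 = 1.

Take the total order a < b < c on the vertex set. Then K (dimension 1) consists of the simplices:

  0-simplices (3): a, b, c
  1-simplices (3): ab, ac, bc

giving chain groups C_0 ≅ Z^3, C_1 ≅ Z^3.

Boundary ∂_1: C_1 → C_0 sends each edge [p,q] (with p < q) to q − p. For instance
  ∂ac = c − a.
The 3×3 boundary matrix has rank 2 and Smith normal form diag(1,1).

From H_k ≅ ker(∂_k) / im(∂_{k+1}) we obtain:

  H_0: rank C_0 − rank ∂_1 = 3 − 2 = 1, and the invariant factors of ∂_1 are all 1, so H_0 = Z.
  H_1: rank ker ∂_1 − rank ∂_2 = (3 − 2) − 0 = 1, and there is no ∂_2, so H_1 = Z.

Hence the Betti numbers are b_0 = 1, b_1 = 1.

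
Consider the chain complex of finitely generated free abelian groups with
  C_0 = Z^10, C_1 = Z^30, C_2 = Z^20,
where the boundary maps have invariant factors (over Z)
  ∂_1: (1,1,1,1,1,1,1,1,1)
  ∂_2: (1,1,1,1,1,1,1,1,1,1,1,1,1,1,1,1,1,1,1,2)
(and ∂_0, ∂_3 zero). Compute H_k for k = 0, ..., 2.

H_0 ≅ Z,  H_1 ≅ Z ⊕ Z/2,  H_2 = 0.

H_0: b_0 = 10 − 0 − 9 = 1; torsion from ∂_1 factors > 1: none. So H_0 ≅ Z.
H_1: b_1 = 30 − 9 − 20 = 1; torsion from ∂_2 factors > 1: [2]. So H_1 ≅ Z ⊕ Z/2.
H_2: b_2 = 20 − 20 − 0 = 0; torsion from ∂_3 factors > 1: none. So H_2 ≅ 0.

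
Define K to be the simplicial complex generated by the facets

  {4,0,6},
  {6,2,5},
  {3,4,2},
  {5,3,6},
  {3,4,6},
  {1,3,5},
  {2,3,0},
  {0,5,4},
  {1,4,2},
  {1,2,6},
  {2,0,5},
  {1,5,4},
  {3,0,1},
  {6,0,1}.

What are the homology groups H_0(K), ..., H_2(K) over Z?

H_0 = Z,  H_1 = Z^2,  H_2 = Z.

Take the total order 0 < 1 < 2 < 3 < 4 < 5 < 6 on the vertex set. Then K (dimension 2) consists of the simplices:

  0-simplices (7): [0], [1], [2], [3], [4], [5], [6]
  1-simplices (21): [0,1], [0,2], [0,3], [0,4], [0,5], [0,6], [1,2], [1,3], [1,4], [1,5], [1,6], [2,3], [2,4], [2,5], [2,6], [3,4], [3,5], [3,6], [4,5], [4,6], [5,6]
  2-simplices (14): [0,1,3], [0,1,6], [0,2,3], [0,2,5], [0,4,5], [0,4,6], [1,2,4], [1,2,6], [1,3,5], [1,4,5], [2,3,4], [2,5,6], [3,4,6], [3,5,6]

Hence C_0 ≅ Z^7, C_1 ≅ Z^21, C_2 ≅ Z^14.

Boundary ∂_1: C_1 → C_0 is given by ∂[p,q] = [q] − [p].
The 7×21 boundary matrix has rank 6 and Smith normal form diag(1,1,1,1,1,1).

Boundary ∂_2: C_2 → C_1 maps a triangle to the signed sum of its edges. For instance
  ∂[3,4,6] = [4,6] − [3,6] + [3,4],
  ∂[2,3,4] = [3,4] − [2,4] + [2,3].
As a 21×14 matrix over Z this has rank 13, with invariant factors (1,1,1,1,1,1,1,1,1,1,1,1,1).

Reading off H_k = ker ∂_k / im ∂_{k+1}:

  H_0: rank C_0 − rank ∂_1 = 7 − 6 = 1, and the invariant factors of ∂_1 are all 1, so H_0 ≅ Z.
  H_1: rank ker ∂_1 − rank ∂_2 = (21 − 6) − 13 = 2, and the invariant factors of ∂_2 are all 1, so H_1 ≅ Z^2.
  H_2: rank ker ∂_2 − rank ∂_3 = (14 − 13) − 0 = 1, and there is no ∂_3, so H_2 ≅ Z.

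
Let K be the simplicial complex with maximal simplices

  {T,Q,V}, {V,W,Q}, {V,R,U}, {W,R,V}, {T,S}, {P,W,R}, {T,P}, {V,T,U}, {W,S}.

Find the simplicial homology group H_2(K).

Take the total order P < Q < R < S < T < U < V < W on the vertex set. Then K (dimension 2) consists of the simplices:

  0-simplices (8): P, Q, R, S, T, U, V, W
  1-simplices (15): PR, PT, PW, QT, QV, QW, RU, RV, RW, ST, SW, TU, TV, UV, VW
  2-simplices (6): PRW, QTV, QVW, RUV, RVW, TUV

so the chain groups are C_0 ≅ Z^8, C_1 ≅ Z^15, C_2 ≅ Z^6.

∂_1: C_1 → C_0 is given by ∂[p,q] = [q] − [p]. For instance
  ∂ST = T − S.
This gives a 8×15 integer matrix of rank 7; reducing to Smith normal form yields diagonal entries (1,1,1,1,1,1,1).

∂_2: C_2 → C_1 acts by ∂[p,q,r] = [q,r] − [p,r] + [p,q]. For instance
  ∂QTV = TV − QV + QT,
  ∂RUV = UV − RV + RU.
As a 15×6 matrix over Z this has rank 6, with invariant factors (1,1,1,1,1,1).

Reading off H_k = ker ∂_k / im ∂_{k+1}:

  H_2: rank ker ∂_2 − rank ∂_3 = (6 − 6) − 0 = 0, and there is no ∂_3, so H_2 ≅ 0.

H_2 ≅ 0.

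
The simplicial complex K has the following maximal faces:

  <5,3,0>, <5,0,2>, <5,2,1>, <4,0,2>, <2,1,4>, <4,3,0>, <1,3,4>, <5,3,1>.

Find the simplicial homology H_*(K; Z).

H_0 = Z,  H_1 = 0,  H_2 = Z.

Order the vertices as 0 < 1 < 2 < 3 < 4 < 5. Listing each simplex with vertices in this order, K has dimension 2 with simplices:

  0-simplices (6): [0], [1], [2], [3], [4], [5]
  1-simplices (12): [0,2], [0,3], [0,4], [0,5], [1,2], [1,3], [1,4], [1,5], [2,4], [2,5], [3,4], [3,5]
  2-simplices (8): [0,2,4], [0,2,5], [0,3,4], [0,3,5], [1,2,4], [1,2,5], [1,3,4], [1,3,5]

Hence C_0 ≅ Z^6, C_1 ≅ Z^12, C_2 ≅ Z^8.

The boundary map ∂_1: C_1 → C_0 is given by ∂[p,q] = [q] − [p]. For instance
  ∂[2,4] = [4] − [2].
The 6×12 boundary matrix has rank 5 and Smith normal form diag(1,1,1,1,1).

∂_2: C_2 → C_1 acts by ∂[p,q,r] = [q,r] − [p,r] + [p,q]. For instance
  ∂[0,2,5] = [2,5] − [0,5] + [0,2],
  ∂[1,2,5] = [2,5] − [1,5] + [1,2].
This gives a 12×8 integer matrix of rank 7; reducing to Smith normal form yields diagonal entries (1,1,1,1,1,1,1).

From H_k ≅ ker(∂_k) / im(∂_{k+1}) we obtain:

  H_0: rank C_0 − rank ∂_1 = 6 − 5 = 1, and the invariant factors of ∂_1 are all 1, so H_0 ≅ Z.
  H_1: rank ker ∂_1 − rank ∂_2 = (12 − 5) − 7 = 0, and the invariant factors of ∂_2 are all 1, so H_1 ≅ 0.
  H_2: rank ker ∂_2 − rank ∂_3 = (8 − 7) − 0 = 1, and there is no ∂_3, so H_2 ≅ Z.

(K is a triangulation of the 2-sphere S^2.)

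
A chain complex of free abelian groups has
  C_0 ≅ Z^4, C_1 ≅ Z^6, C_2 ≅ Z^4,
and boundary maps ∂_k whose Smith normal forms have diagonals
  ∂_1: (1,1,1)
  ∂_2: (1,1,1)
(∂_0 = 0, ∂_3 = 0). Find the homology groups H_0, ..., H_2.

H_0 = Z,  H_1 = 0,  H_2 = Z.

H_0: b_0 = 4 − 0 − 3 = 1; torsion from ∂_1 factors > 1: none. So H_0 = Z.
H_1: b_1 = 6 − 3 − 3 = 0; torsion from ∂_2 factors > 1: none. So H_1 = 0.
H_2: b_2 = 4 − 3 − 0 = 1; torsion from ∂_3 factors > 1: none. So H_2 = Z.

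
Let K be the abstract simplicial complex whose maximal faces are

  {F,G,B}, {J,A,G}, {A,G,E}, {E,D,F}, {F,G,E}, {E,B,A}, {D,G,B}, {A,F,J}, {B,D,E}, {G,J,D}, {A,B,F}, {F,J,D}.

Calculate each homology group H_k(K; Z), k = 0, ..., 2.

K has 7 vertices, 18 edges, 12 triangles.
rank ∂_0 = 0, rank ∂_1 = 6 ⇒ b_0 = 7 − 0 − 6 = 1; all invariant factors of ∂_1 are 1 so no torsion. So H_0 ≅ Z.
rank ∂_1 = 6, rank ∂_2 = 12 ⇒ b_1 = 18 − 6 − 12 = 0; ∂_2 has invariant factor(s) [2] giving torsion. So H_1 ≅ Z/2Z.
rank ∂_2 = 12, rank ∂_3 = 0 ⇒ b_2 = 12 − 12 − 0 = 0. So H_2 ≅ 0.

H_0 ≅ Z,  H_1 ≅ Z/2Z,  H_2 = 0.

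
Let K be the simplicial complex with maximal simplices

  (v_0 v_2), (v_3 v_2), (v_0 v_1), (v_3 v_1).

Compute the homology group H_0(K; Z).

H_0 ≅ Z.

Take the total order v_0 < v_1 < v_2 < v_3 on the vertex set. Then K (dimension 1) consists of the simplices:

  0-simplices (4): [v_0], [v_1], [v_2], [v_3]
  1-simplices (4): [v_0,v_1], [v_0,v_2], [v_1,v_3], [v_2,v_3]

so the chain groups are C_0 ≅ Z^4, C_1 ≅ Z^4.

∂_1: C_1 → C_0 maps an edge to its endpoints' difference, ∂[p,q] = q − p.
This gives a 4×4 integer matrix of rank 3; reducing to Smith normal form yields diagonal entries (1,1,1).

Reading off H_k = ker ∂_k / im ∂_{k+1}:

  H_0: rank C_0 − rank ∂_1 = 4 − 3 = 1, and the invariant factors of ∂_1 are all 1, so H_0 ≅ Z.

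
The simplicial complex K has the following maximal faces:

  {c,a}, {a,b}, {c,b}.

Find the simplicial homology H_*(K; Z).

H_0 = Z,  H_1 = Z.

We work with the vertex ordering a < b < c. The simplices of K, each written with vertices in increasing order, are:

  0-simplices (3): a, b, c
  1-simplices (3): ab, ac, bc

Hence C_0 ≅ Z^3, C_1 ≅ Z^3.

The boundary map ∂_1: C_1 → C_0 is given by ∂[p,q] = [q] − [p]. For instance
  ∂ab = b − a.
As a 3×3 matrix over Z this has rank 2, with invariant factors (1,1).

Computing H_k = (kernel of ∂_k) / (image of ∂_{k+1}):

  H_0: rank C_0 − rank ∂_1 = 3 − 2 = 1, and the invariant factors of ∂_1 are all 1, so H_0 = Z.
  H_1: rank ker ∂_1 − rank ∂_2 = (3 − 2) − 0 = 1, and there is no ∂_2, so H_1 = Z.

(K is a triangulation of the circle S^1.)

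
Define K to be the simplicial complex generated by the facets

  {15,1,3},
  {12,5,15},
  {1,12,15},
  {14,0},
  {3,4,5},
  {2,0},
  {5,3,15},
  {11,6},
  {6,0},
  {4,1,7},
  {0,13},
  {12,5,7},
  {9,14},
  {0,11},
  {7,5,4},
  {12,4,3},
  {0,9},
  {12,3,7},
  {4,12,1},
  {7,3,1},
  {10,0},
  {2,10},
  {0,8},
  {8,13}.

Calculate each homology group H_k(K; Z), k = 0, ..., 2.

We work with the vertex ordering 0 < 1 < 2 < 3 < 4 < 5 < 6 < 7 < 8 < 9 < 10 < 11 < 12 < 13 < 14 < 15. The simplices of K, each written with vertices in increasing order, are:

  0-simplices (16): [0], [1], [2], [3], [4], [5], [6], [7], [8], [9], [10], [11], [12], [13], [14], [15]
  1-simplices (30): (30 of them)
  2-simplices (12): [1,3,7], [1,3,15], [1,4,7], [1,4,12], [1,12,15], [3,4,5], [3,4,12], [3,5,15], [3,7,12], [4,5,7], [5,7,12], [5,12,15]

Hence C_0 ≅ Z^16, C_1 ≅ Z^30, C_2 ≅ Z^12.

∂_1: C_1 → C_0 maps an edge to its endpoints' difference, ∂[p,q] = q − p. For instance
  ∂[0,2] = [2] − [0].
As a 16×30 matrix over Z this has rank 14, with invariant factors (1,1,1,1,1,1,1,1,1,1,1,1,1,1).

Boundary ∂_2: C_2 → C_1 sends each 2-simplex [p,q,r] to [q,r] − [p,r] + [p,q]. For instance
  ∂[5,12,15] = [12,15] − [5,15] + [5,12],
  ∂[1,4,7] = [4,7] − [1,7] + [1,4].
As a 30×12 matrix over Z this has rank 12, with invariant factors (1,1,1,1,1,1,1,1,1,1,1,2).

Reading off H_k = ker ∂_k / im ∂_{k+1}:

  H_0: rank C_0 − rank ∂_1 = 16 − 14 = 2, and the invariant factors of ∂_1 are all 1, so H_0 ≅ Z^2.
  H_1: rank ker ∂_1 − rank ∂_2 = (30 − 14) − 12 = 4, and ∂_2 has invariant factor 2 > 1, so H_1 ≅ Z^4 ⊕ Z/2.
  H_2: rank ker ∂_2 − rank ∂_3 = (12 − 12) − 0 = 0, and there is no ∂_3, so H_2 ≅ 0.

(K is a triangulation of the disjoint union of a wedge of 4 circles and the real projective plane RP^2.)

H_0 ≅ Z^2,  H_1 ≅ Z^4 ⊕ Z/2,  H_2 = 0.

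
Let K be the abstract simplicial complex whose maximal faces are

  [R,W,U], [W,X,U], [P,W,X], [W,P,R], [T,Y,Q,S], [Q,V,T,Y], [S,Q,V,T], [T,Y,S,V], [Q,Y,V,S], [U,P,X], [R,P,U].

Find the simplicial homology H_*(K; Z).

H_0 = Z^2,  H_1 = 0,  H_2 = Z,  H_3 = Z.

We work with the vertex ordering P < Q < R < S < T < U < V < W < X < Y. The simplices of K, each written with vertices in increasing order, are:

  0-simplices (10): P, Q, R, S, T, U, V, W, X, Y
  1-simplices (19): PR, PU, PW, PX, QS, QT, QV, QY, RU, RW, ST, SV, SY, TV, TY, UW, UX, VY, WX
  2-simplices (16): PRU, PRW, PUX, PWX, QST, QSV, QSY, QTV, QTY, QVY, RUW, STV, STY, SVY, TVY, UWX
  3-simplices (5): QSTV, QSTY, QSVY, QTVY, STVY

giving chain groups C_0 ≅ Z^10, C_1 ≅ Z^19, C_2 ≅ Z^16, C_3 ≅ Z^5.

∂_1: C_1 → C_0 sends each edge [p,q] (with p < q) to q − p.
As a 10×19 matrix over Z this has rank 8, with invariant factors (1,1,1,1,1,1,1,1).

The boundary map ∂_2: C_2 → C_1 maps a triangle to the signed sum of its edges. For instance
  ∂STV = TV − SV + ST,
  ∂QTV = TV − QV + QT.
The resulting 19×16 matrix has rank 11, and its Smith normal form has invariant factors (1,1,1,1,1,1,1,1,1,1,1).

Boundary ∂_3: C_3 → C_2 sends each 3-simplex σ to the alternating sum Σ_i (−1)^i (σ with its i-th vertex removed). For instance
  ∂STVY = TVY − SVY + STY − STV,
  ∂QSTY = STY − QTY + QSY − QST.
The 16×5 boundary matrix has rank 4 and Smith normal form diag(1,1,1,1).

Reading off H_k = ker ∂_k / im ∂_{k+1}:

  H_0: rank C_0 − rank ∂_1 = 10 − 8 = 2, and the invariant factors of ∂_1 are all 1, so H_0 = Z^2.
  H_1: rank ker ∂_1 − rank ∂_2 = (19 − 8) − 11 = 0, and the invariant factors of ∂_2 are all 1, so H_1 = 0.
  H_2: rank ker ∂_2 − rank ∂_3 = (16 − 11) − 4 = 1, and the invariant factors of ∂_3 are all 1, so H_2 = Z.
  H_3: rank ker ∂_3 − rank ∂_4 = (5 − 4) − 0 = 1, and there is no ∂_4, so H_3 = Z.

As a check, the Euler characteristic is 10 − 19 + 16 − 5 = 2, which agrees with 2 − 0 + 1 − 1 = 2.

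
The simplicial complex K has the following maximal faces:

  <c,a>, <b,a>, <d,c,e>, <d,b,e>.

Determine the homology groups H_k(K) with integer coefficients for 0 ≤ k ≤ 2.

Take the total order a < b < c < d < e on the vertex set. Then K (dimension 2) consists of the simplices:

  0-simplices (5): a, b, c, d, e
  1-simplices (7): ab, ac, bd, be, cd, ce, de
  2-simplices (2): bde, cde

giving chain groups C_0 ≅ Z^5, C_1 ≅ Z^7, C_2 ≅ Z^2.

The boundary map ∂_1: C_1 → C_0 sends each edge [p,q] (with p < q) to q − p.
This gives a 5×7 integer matrix of rank 4; reducing to Smith normal form yields diagonal entries (1,1,1,1).

The boundary map ∂_2: C_2 → C_1 maps a triangle to the signed sum of its edges. For instance
  ∂bde = de − be + bd,
  ∂cde = de − ce + cd.
The resulting 7×2 matrix has rank 2, and its Smith normal form has invariant factors (1,1).

From H_k ≅ ker(∂_k) / im(∂_{k+1}) we obtain:

  H_0: rank C_0 − rank ∂_1 = 5 − 4 = 1, and the invariant factors of ∂_1 are all 1, so H_0 ≅ Z.
  H_1: rank ker ∂_1 − rank ∂_2 = (7 − 4) − 2 = 1, and the invariant factors of ∂_2 are all 1, so H_1 ≅ Z.
  H_2: rank ker ∂_2 − rank ∂_3 = (2 − 2) − 0 = 0, and there is no ∂_3, so H_2 ≅ 0.

H_0 ≅ Z,  H_1 ≅ Z,  H_2 = 0.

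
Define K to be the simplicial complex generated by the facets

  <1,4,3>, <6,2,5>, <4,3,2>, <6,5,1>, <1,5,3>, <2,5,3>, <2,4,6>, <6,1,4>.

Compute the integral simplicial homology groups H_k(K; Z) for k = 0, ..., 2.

Order the vertices as 1 < 2 < 3 < 4 < 5 < 6. Listing each simplex with vertices in this order, K has dimension 2 with simplices:

  0-simplices (6): [1], [2], [3], [4], [5], [6]
  1-simplices (12): [1,3], [1,4], [1,5], [1,6], [2,3], [2,4], [2,5], [2,6], [3,4], [3,5], [4,6], [5,6]
  2-simplices (8): [1,3,4], [1,3,5], [1,4,6], [1,5,6], [2,3,4], [2,3,5], [2,4,6], [2,5,6]

Hence C_0 ≅ Z^6, C_1 ≅ Z^12, C_2 ≅ Z^8.

The boundary map ∂_1: C_1 → C_0 maps an edge to its endpoints' difference, ∂[p,q] = q − p. For instance
  ∂[4,6] = [6] − [4].
The 6×12 boundary matrix has rank 5 and Smith normal form diag(1,1,1,1,1).

Boundary ∂_2: C_2 → C_1 sends each 2-simplex [p,q,r] to [q,r] − [p,r] + [p,q]. For instance
  ∂[1,3,4] = [3,4] − [1,4] + [1,3],
  ∂[1,4,6] = [4,6] − [1,6] + [1,4].
The resulting 12×8 matrix has rank 7, and its Smith normal form has invariant factors (1,1,1,1,1,1,1).

Reading off H_k = ker ∂_k / im ∂_{k+1}:

  H_0: rank C_0 − rank ∂_1 = 6 − 5 = 1, and the invariant factors of ∂_1 are all 1, so H_0 ≅ Z.
  H_1: rank ker ∂_1 − rank ∂_2 = (12 − 5) − 7 = 0, and the invariant factors of ∂_2 are all 1, so H_1 ≅ 0.
  H_2: rank ker ∂_2 − rank ∂_3 = (8 − 7) − 0 = 1, and there is no ∂_3, so H_2 ≅ Z.

H_0 ≅ Z,  H_1 = 0,  H_2 ≅ Z.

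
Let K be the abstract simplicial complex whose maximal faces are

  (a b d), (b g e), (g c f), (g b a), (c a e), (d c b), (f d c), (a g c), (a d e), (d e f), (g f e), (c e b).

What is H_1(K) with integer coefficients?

H_1 = Z/2.

Fix the vertex order a < b < c < d < e < f < g and write every simplex with vertices in increasing order. Then dim K = 2 and the simplices of K are:

  0-simplices (7): a, b, c, d, e, f, g
  1-simplices (18): ab, ac, ad, ae, ag, bc, bd, be, bg, cd, ce, cf, cg, de, df, ef, eg, fg
  2-simplices (12): abd, abg, ace, acg, ade, bcd, bce, beg, cdf, cfg, def, efg

so the chain groups are C_0 ≅ Z^7, C_1 ≅ Z^18, C_2 ≅ Z^12.

The boundary map ∂_1: C_1 → C_0 is given by ∂[p,q] = [q] − [p]. For instance
  ∂cd = d − c.
The resulting 7×18 matrix has rank 6, and its Smith normal form has invariant factors (1,1,1,1,1,1).

∂_2: C_2 → C_1 acts by ∂[p,q,r] = [q,r] − [p,r] + [p,q]. For instance
  ∂acg = cg − ag + ac,
  ∂bcd = cd − bd + bc.
The resulting 18×12 matrix has rank 12, and its Smith normal form has invariant factors (1,1,1,1,1,1,1,1,1,1,1,2).

From H_k ≅ ker(∂_k) / im(∂_{k+1}) we obtain:

  H_1: rank ker ∂_1 − rank ∂_2 = (18 − 6) − 12 = 0, and ∂_2 has invariant factor 2 > 1, so H_1 ≅ Z/2.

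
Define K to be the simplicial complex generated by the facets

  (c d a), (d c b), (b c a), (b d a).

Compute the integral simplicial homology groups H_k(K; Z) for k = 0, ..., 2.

Take the total order a < b < c < d on the vertex set. Then K (dimension 2) consists of the simplices:

  0-simplices (4): a, b, c, d
  1-simplices (6): ab, ac, ad, bc, bd, cd
  2-simplices (4): abc, abd, acd, bcd

Hence C_0 ≅ Z^4, C_1 ≅ Z^6, C_2 ≅ Z^4.

∂_1: C_1 → C_0 maps an edge to its endpoints' difference, ∂[p,q] = q − p. For instance
  ∂ab = b − a.
The resulting 4×6 matrix has rank 3, and its Smith normal form has invariant factors (1,1,1).

∂_2: C_2 → C_1 maps a triangle to the signed sum of its edges. For instance
  ∂abc = bc − ac + ab,
  ∂acd = cd − ad + ac.
This gives a 6×4 integer matrix of rank 3; reducing to Smith normal form yields diagonal entries (1,1,1).

Now H_k = ker ∂_k / im ∂_{k+1}, so:

  H_0: rank C_0 − rank ∂_1 = 4 − 3 = 1, and the invariant factors of ∂_1 are all 1, so H_0 = Z.
  H_1: rank ker ∂_1 − rank ∂_2 = (6 − 3) − 3 = 0, and the invariant factors of ∂_2 are all 1, so H_1 = 0.
  H_2: rank ker ∂_2 − rank ∂_3 = (4 − 3) − 0 = 1, and there is no ∂_3, so H_2 = Z.

As a check, the Euler characteristic is 4 − 6 + 4 = 2, which agrees with 1 − 0 + 1 = 2.
(K is a triangulation of the 2-sphere S^2.)

H_0 ≅ Z,  H_1 = 0,  H_2 ≅ Z.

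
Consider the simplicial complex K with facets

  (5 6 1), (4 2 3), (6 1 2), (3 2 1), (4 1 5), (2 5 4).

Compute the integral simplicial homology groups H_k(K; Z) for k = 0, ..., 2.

Order the vertices as 1 < 2 < 3 < 4 < 5 < 6. Listing each simplex with vertices in this order, K has dimension 2 with simplices:

  0-simplices (6): [1], [2], [3], [4], [5], [6]
  1-simplices (12): [1,2], [1,3], [1,4], [1,5], [1,6], [2,3], [2,4], [2,5], [2,6], [3,4], [4,5], [5,6]
  2-simplices (6): [1,2,3], [1,2,6], [1,4,5], [1,5,6], [2,3,4], [2,4,5]

Hence C_0 ≅ Z^6, C_1 ≅ Z^12, C_2 ≅ Z^6.

∂_1: C_1 → C_0 is given by ∂[p,q] = [q] − [p].
The 6×12 boundary matrix has rank 5 and Smith normal form diag(1,1,1,1,1).

Boundary ∂_2: C_2 → C_1 acts by ∂[p,q,r] = [q,r] − [p,r] + [p,q]. For instance
  ∂[2,3,4] = [3,4] − [2,4] + [2,3],
  ∂[2,4,5] = [4,5] − [2,5] + [2,4].
The 12×6 boundary matrix has rank 6 and Smith normal form diag(1,1,1,1,1,1).

From H_k ≅ ker(∂_k) / im(∂_{k+1}) we obtain:

  H_0: rank C_0 − rank ∂_1 = 6 − 5 = 1, and the invariant factors of ∂_1 are all 1, so H_0 ≅ Z.
  H_1: rank ker ∂_1 − rank ∂_2 = (12 − 5) − 6 = 1, and the invariant factors of ∂_2 are all 1, so H_1 ≅ Z.
  H_2: rank ker ∂_2 − rank ∂_3 = (6 − 6) − 0 = 0, and there is no ∂_3, so H_2 ≅ 0.

H_0 = Z,  H_1 = Z,  H_2 = 0.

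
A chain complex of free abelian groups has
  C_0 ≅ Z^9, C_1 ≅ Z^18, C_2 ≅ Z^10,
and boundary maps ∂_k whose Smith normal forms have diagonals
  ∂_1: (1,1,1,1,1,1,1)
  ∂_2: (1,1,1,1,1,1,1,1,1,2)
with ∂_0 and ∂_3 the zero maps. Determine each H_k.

H_0 ≅ Z^2,  H_1 ≅ Z ⊕ Z/2Z,  H_2 = 0.

H_0: b_0 = 9 − 0 − 7 = 2; torsion from ∂_1 factors > 1: none. So H_0 ≅ Z^2.
H_1: b_1 = 18 − 7 − 10 = 1; torsion from ∂_2 factors > 1: [2]. So H_1 ≅ Z ⊕ Z/2Z.
H_2: b_2 = 10 − 10 − 0 = 0; torsion from ∂_3 factors > 1: none. So H_2 ≅ 0.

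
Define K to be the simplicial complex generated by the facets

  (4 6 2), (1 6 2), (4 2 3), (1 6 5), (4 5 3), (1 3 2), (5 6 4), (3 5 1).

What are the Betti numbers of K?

We work with the vertex ordering 1 < 2 < 3 < 4 < 5 < 6. The simplices of K, each written with vertices in increasing order, are:

  0-simplices (6): [1], [2], [3], [4], [5], [6]
  1-simplices (12): [1,2], [1,3], [1,5], [1,6], [2,3], [2,4], [2,6], [3,4], [3,5], [4,5], [4,6], [5,6]
  2-simplices (8): [1,2,3], [1,2,6], [1,3,5], [1,5,6], [2,3,4], [2,4,6], [3,4,5], [4,5,6]

giving chain groups C_0 ≅ Z^6, C_1 ≅ Z^12, C_2 ≅ Z^8.

Boundary ∂_1: C_1 → C_0 maps an edge to its endpoints' difference, ∂[p,q] = q − p. For instance
  ∂[2,6] = [6] − [2].
The resulting 6×12 matrix has rank 5, and its Smith normal form has invariant factors (1,1,1,1,1).

Boundary ∂_2: C_2 → C_1 acts by ∂[p,q,r] = [q,r] − [p,r] + [p,q]. For instance
  ∂[2,3,4] = [3,4] − [2,4] + [2,3],
  ∂[2,4,6] = [4,6] − [2,6] + [2,4].
This gives a 12×8 integer matrix of rank 7; reducing to Smith normal form yields diagonal entries (1,1,1,1,1,1,1).

From H_k ≅ ker(∂_k) / im(∂_{k+1}) we obtain:

  H_0: rank C_0 − rank ∂_1 = 6 − 5 = 1, and the invariant factors of ∂_1 are all 1, so H_0 ≅ Z.
  H_1: rank ker ∂_1 − rank ∂_2 = (12 − 5) − 7 = 0, and the invariant factors of ∂_2 are all 1, so H_1 ≅ 0.
  H_2: rank ker ∂_2 − rank ∂_3 = (8 − 7) − 0 = 1, and there is no ∂_3, so H_2 ≅ Z.

Hence the Betti numbers are b_0 = 1, b_1 = 0, b_2 = 1.

b_0 = 1, b_1 = 0, b_2 = 1.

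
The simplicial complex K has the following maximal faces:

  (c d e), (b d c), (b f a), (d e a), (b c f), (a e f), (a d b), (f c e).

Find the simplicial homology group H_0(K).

H_0 = Z.

K has 6 vertices, 12 edges, 8 triangles.
rank ∂_0 = 0, rank ∂_1 = 5 ⇒ b_0 = 6 − 0 − 5 = 1; all invariant factors of ∂_1 are 1 so no torsion. So H_0 = Z.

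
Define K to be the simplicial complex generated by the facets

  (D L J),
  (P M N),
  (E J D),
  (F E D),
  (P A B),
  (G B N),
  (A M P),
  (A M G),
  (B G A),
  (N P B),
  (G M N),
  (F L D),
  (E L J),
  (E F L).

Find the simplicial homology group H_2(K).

K has 11 vertices, 21 edges, 14 triangles.
rank ∂_2 = 12, rank ∂_3 = 0 ⇒ b_2 = 14 − 12 − 0 = 2. So H_2 = Z^2.

H_2 ≅ Z^2.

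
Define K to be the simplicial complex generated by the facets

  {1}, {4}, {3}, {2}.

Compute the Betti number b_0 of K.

Fix the vertex order 1 < 2 < 3 < 4 and write every simplex with vertices in increasing order. Then dim K = 0 and the simplices of K are:

  0-simplices (4): [1], [2], [3], [4]

giving chain groups C_0 ≅ Z^4.

Reading off H_k = ker ∂_k / im ∂_{k+1}:

  H_0: rank C_0 − rank ∂_1 = 4 − 0 = 4, and there is no ∂_1, so H_0 ≅ Z^4.

Hence the Betti numbers are b_0 = 4.

b_0 = 4.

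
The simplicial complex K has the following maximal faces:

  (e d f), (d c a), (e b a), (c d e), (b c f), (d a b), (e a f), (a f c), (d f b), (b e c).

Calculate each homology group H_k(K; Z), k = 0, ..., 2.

We work with the vertex ordering a < b < c < d < e < f. The simplices of K, each written with vertices in increasing order, are:

  0-simplices (6): a, b, c, d, e, f
  1-simplices (15): ab, ac, ad, ae, af, bc, bd, be, bf, cd, ce, cf, de, df, ef
  2-simplices (10): abd, abe, acd, acf, aef, bce, bcf, bdf, cde, def

Hence C_0 ≅ Z^6, C_1 ≅ Z^15, C_2 ≅ Z^10.

∂_1: C_1 → C_0 maps an edge to its endpoints' difference, ∂[p,q] = q − p.
As a 6×15 matrix over Z this has rank 5, with invariant factors (1,1,1,1,1).

The boundary map ∂_2: C_2 → C_1 maps a triangle to the signed sum of its edges. For instance
  ∂bdf = df − bf + bd,
  ∂acf = cf − af + ac.
The resulting 15×10 matrix has rank 10, and its Smith normal form has invariant factors (1,1,1,1,1,1,1,1,1,2).

From H_k ≅ ker(∂_k) / im(∂_{k+1}) we obtain:

  H_0: rank C_0 − rank ∂_1 = 6 − 5 = 1, and the invariant factors of ∂_1 are all 1, so H_0 = Z.
  H_1: rank ker ∂_1 − rank ∂_2 = (15 − 5) − 10 = 0, and ∂_2 has invariant factor 2 > 1, so H_1 = Z_2.
  H_2: rank ker ∂_2 − rank ∂_3 = (10 − 10) − 0 = 0, and there is no ∂_3, so H_2 = 0.

As a check, the Euler characteristic is 6 − 15 + 10 = 1, which agrees with 1 − 0 + 0 = 1.

H_0 = Z,  H_1 = Z_2,  H_2 = 0.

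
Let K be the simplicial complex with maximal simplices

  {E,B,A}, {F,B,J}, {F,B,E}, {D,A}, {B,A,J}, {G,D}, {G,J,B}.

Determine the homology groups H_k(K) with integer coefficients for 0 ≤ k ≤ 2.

H_0 ≅ Z,  H_1 ≅ Z,  H_2 = 0.

Order the vertices as A < B < D < E < F < G < J. Listing each simplex with vertices in this order, K has dimension 2 with simplices:

  0-simplices (7): A, B, D, E, F, G, J
  1-simplices (12): AB, AD, AE, AJ, BE, BF, BG, BJ, DG, EF, FJ, GJ
  2-simplices (5): ABE, ABJ, BEF, BFJ, BGJ

Hence C_0 ≅ Z^7, C_1 ≅ Z^12, C_2 ≅ Z^5.

The boundary map ∂_1: C_1 → C_0 is given by ∂[p,q] = [q] − [p]. For instance
  ∂BE = E − B.
This gives a 7×12 integer matrix of rank 6; reducing to Smith normal form yields diagonal entries (1,1,1,1,1,1).

Boundary ∂_2: C_2 → C_1 maps a triangle to the signed sum of its edges. For instance
  ∂ABJ = BJ − AJ + AB,
  ∂ABE = BE − AE + AB.
The 12×5 boundary matrix has rank 5 and Smith normal form diag(1,1,1,1,1).

Computing H_k = (kernel of ∂_k) / (image of ∂_{k+1}):

  H_0: rank C_0 − rank ∂_1 = 7 − 6 = 1, and the invariant factors of ∂_1 are all 1, so H_0 = Z.
  H_1: rank ker ∂_1 − rank ∂_2 = (12 − 6) − 5 = 1, and the invariant factors of ∂_2 are all 1, so H_1 = Z.
  H_2: rank ker ∂_2 − rank ∂_3 = (5 − 5) − 0 = 0, and there is no ∂_3, so H_2 = 0.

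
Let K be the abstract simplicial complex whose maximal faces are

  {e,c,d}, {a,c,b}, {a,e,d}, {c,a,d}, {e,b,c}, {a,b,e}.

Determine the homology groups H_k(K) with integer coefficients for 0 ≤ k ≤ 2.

We work with the vertex ordering a < b < c < d < e. The simplices of K, each written with vertices in increasing order, are:

  0-simplices (5): a, b, c, d, e
  1-simplices (9): ab, ac, ad, ae, bc, be, cd, ce, de
  2-simplices (6): abc, abe, acd, ade, bce, cde

Hence C_0 ≅ Z^5, C_1 ≅ Z^9, C_2 ≅ Z^6.

∂_1: C_1 → C_0 is given by ∂[p,q] = [q] − [p]. For instance
  ∂ae = e − a.
This gives a 5×9 integer matrix of rank 4; reducing to Smith normal form yields diagonal entries (1,1,1,1).

The boundary map ∂_2: C_2 → C_1 acts by ∂[p,q,r] = [q,r] − [p,r] + [p,q]. For instance
  ∂acd = cd − ad + ac,
  ∂abe = be − ae + ab.
This gives a 9×6 integer matrix of rank 5; reducing to Smith normal form yields diagonal entries (1,1,1,1,1).

From H_k ≅ ker(∂_k) / im(∂_{k+1}) we obtain:

  H_0: rank C_0 − rank ∂_1 = 5 − 4 = 1, and the invariant factors of ∂_1 are all 1, so H_0 ≅ Z.
  H_1: rank ker ∂_1 − rank ∂_2 = (9 − 4) − 5 = 0, and the invariant factors of ∂_2 are all 1, so H_1 ≅ 0.
  H_2: rank ker ∂_2 − rank ∂_3 = (6 − 5) − 0 = 1, and there is no ∂_3, so H_2 ≅ Z.

(K is a triangulation of the 2-sphere S^2.)

H_0 ≅ Z,  H_1 = 0,  H_2 ≅ Z.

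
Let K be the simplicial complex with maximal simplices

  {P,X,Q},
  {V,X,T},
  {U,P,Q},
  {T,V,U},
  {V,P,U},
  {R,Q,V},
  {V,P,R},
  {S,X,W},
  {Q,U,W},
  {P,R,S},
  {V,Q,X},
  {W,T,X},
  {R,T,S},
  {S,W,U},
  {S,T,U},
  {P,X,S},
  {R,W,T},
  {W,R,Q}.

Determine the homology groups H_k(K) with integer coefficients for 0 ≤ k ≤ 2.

H_0 = Z,  H_1 = Z ⊕ Z/2,  H_2 = 0.

Order the vertices as P < Q < R < S < T < U < V < W < X. Listing each simplex with vertices in this order, K has dimension 2 with simplices:

  0-simplices (9): P, Q, R, S, T, U, V, W, X
  1-simplices (27): PQ, PR, PS, PU, PV, PX, QR, QU, QV, QW, QX, RS, RT, RV, RW, ST, SU, SW, SX, TU, TV, TW, TX, UV, UW, VX, WX
  2-simplices (18): PQU, PQX, PRS, PRV, PSX, PUV, QRV, QRW, QUW, QVX, RST, RTW, STU, SUW, SWX, TUV, TVX, TWX

giving chain groups C_0 ≅ Z^9, C_1 ≅ Z^27, C_2 ≅ Z^18.

Boundary ∂_1: C_1 → C_0 is given by ∂[p,q] = [q] − [p]. For instance
  ∂PV = V − P.
The 9×27 boundary matrix has rank 8 and Smith normal form diag(1,1,1,1,1,1,1,1).

The boundary map ∂_2: C_2 → C_1 acts by ∂[p,q,r] = [q,r] − [p,r] + [p,q]. For instance
  ∂TVX = VX − TX + TV,
  ∂SUW = UW − SW + SU.
This gives a 27×18 integer matrix of rank 18; reducing to Smith normal form yields diagonal entries (1,1,1,1,1,1,1,1,1,1,1,1,1,1,1,1,1,2).

From H_k ≅ ker(∂_k) / im(∂_{k+1}) we obtain:

  H_0: rank C_0 − rank ∂_1 = 9 − 8 = 1, and the invariant factors of ∂_1 are all 1, so H_0 = Z.
  H_1: rank ker ∂_1 − rank ∂_2 = (27 − 8) − 18 = 1, and ∂_2 has invariant factor 2 > 1, so H_1 = Z ⊕ Z/2.
  H_2: rank ker ∂_2 − rank ∂_3 = (18 − 18) − 0 = 0, and there is no ∂_3, so H_2 = 0.

As a check, the Euler characteristic is 9 − 27 + 18 = 0, which agrees with 1 − 1 + 0 = 0.
(K is a triangulation of the Klein bottle.)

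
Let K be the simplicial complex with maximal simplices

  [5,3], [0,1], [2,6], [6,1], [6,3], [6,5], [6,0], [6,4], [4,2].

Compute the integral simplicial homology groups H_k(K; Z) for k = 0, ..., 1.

Take the total order 0 < 1 < 2 < 3 < 4 < 5 < 6 on the vertex set. Then K (dimension 1) consists of the simplices:

  0-simplices (7): [0], [1], [2], [3], [4], [5], [6]
  1-simplices (9): [0,1], [0,6], [1,6], [2,4], [2,6], [3,5], [3,6], [4,6], [5,6]

giving chain groups C_0 ≅ Z^7, C_1 ≅ Z^9.

Boundary ∂_1: C_1 → C_0 sends each edge [p,q] (with p < q) to q − p. For instance
  ∂[4,6] = [6] − [4].
As a 7×9 matrix over Z this has rank 6, with invariant factors (1,1,1,1,1,1).

Computing H_k = (kernel of ∂_k) / (image of ∂_{k+1}):

  H_0: rank C_0 − rank ∂_1 = 7 − 6 = 1, and the invariant factors of ∂_1 are all 1, so H_0 ≅ Z.
  H_1: rank ker ∂_1 − rank ∂_2 = (9 − 6) − 0 = 3, and there is no ∂_2, so H_1 ≅ Z^3.

(K is a triangulation of a wedge of 3 circles.)

H_0 ≅ Z,  H_1 ≅ Z^3.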